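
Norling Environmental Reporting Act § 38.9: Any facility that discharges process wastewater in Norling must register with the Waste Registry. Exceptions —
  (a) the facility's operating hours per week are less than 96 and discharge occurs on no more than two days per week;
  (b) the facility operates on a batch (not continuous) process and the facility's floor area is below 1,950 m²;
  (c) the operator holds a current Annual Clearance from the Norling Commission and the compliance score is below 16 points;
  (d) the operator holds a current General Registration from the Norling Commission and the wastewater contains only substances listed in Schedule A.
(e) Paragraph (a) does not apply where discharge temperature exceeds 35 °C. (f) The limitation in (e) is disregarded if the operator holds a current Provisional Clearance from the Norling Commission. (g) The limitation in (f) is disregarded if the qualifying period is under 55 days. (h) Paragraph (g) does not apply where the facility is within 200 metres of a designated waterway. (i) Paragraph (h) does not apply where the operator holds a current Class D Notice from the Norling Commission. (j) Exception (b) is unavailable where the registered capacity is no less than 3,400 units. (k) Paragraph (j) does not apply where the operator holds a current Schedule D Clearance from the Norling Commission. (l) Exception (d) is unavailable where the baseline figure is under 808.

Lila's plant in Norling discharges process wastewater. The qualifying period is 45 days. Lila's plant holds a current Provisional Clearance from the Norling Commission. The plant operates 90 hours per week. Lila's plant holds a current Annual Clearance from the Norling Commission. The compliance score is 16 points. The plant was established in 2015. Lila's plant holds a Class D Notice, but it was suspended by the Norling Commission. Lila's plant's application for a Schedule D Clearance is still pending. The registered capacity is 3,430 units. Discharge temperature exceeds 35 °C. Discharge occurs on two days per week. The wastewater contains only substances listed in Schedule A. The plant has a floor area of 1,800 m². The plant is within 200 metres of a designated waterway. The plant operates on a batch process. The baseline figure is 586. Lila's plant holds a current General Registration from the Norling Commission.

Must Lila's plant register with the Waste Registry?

All of (a)'s requirements are met (the facility's operating hours per week are 90, less than the 96 limit; discharge occurs on no more than two days per week). Considering the limiting provisions: (e) is engaged (discharge temperature exceeds 35 °C), but is itself disapplied by (f): (f) operates against (e): a current Provisional Clearance is held. (g) would limit (f) — the qualifying period is 45 days, under the 55 days limit — but (h) sets (g) aside: (h) operates against (g): the plant is within 200 m of a designated waterway. (i), which would lift (h), does not operate here — the Class D Notice is not current. Exception (a) stands.
Exception (b): the facility operates on a batch process; the facility's floor area is 1,800 m², below the 1,950 m² limit — every condition holds. Turning to paragraphs (j)–(k): (j) operates against (b): the registered capacity is 3,430 units, meeting the 3,400 units threshold. (k), which would lift (j), is not engaged — the Schedule D Clearance is not current. (b) is therefore removed.
Exception (c) does not apply: the compliance score is 16 points, not below 16 points.
All of (d)'s requirements are met (a current General Registration is held; the wastewater is Schedule-A-only). However, paragraph (l) must be considered: (l) operates against (d): the baseline figure is 586, under the 808 limit. Exception (d) does not apply.

No — exception (a) applies; Lila's plant is not required to register with the Waste Registry.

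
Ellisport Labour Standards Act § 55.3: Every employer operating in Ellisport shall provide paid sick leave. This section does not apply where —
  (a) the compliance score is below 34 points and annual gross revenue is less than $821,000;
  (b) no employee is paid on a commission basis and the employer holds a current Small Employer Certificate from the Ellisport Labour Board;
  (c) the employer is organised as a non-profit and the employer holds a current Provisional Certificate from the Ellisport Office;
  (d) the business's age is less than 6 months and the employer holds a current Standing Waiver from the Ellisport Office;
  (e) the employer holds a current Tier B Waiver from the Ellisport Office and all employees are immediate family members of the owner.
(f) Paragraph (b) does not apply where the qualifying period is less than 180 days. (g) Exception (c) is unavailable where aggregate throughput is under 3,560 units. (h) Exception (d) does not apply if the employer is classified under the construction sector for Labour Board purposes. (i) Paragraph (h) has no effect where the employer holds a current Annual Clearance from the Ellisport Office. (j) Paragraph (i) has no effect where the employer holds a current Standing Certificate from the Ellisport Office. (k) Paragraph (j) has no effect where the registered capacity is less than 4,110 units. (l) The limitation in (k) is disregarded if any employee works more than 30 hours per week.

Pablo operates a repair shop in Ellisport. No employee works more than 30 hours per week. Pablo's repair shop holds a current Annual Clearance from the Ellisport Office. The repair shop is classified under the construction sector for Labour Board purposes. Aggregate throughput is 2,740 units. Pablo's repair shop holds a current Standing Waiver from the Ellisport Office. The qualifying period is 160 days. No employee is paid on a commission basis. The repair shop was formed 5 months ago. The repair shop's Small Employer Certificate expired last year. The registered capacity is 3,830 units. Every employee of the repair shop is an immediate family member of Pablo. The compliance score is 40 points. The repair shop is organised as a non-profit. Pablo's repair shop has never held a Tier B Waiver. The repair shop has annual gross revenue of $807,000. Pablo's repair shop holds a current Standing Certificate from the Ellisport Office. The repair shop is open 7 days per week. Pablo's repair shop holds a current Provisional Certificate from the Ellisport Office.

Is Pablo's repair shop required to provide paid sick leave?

Exception (a) does not apply: the compliance score is 40 points, not below 34 points.
Exception (b) fails — the Small Employer Certificate has expired.
Exception (c)'s conditions are all satisfied: the employer is a non-profit; a current Provisional Certificate is held. However, paragraph (g) must be considered: (g) operates against (c): aggregate throughput is 2,740 units, under the 3,560 units limit. Exception (c) does not apply.
Exception (d)'s conditions are all satisfied: the business's age is 5 months, less than the 6 months limit; a current Standing Waiver is held. Under paragraphs (h)–(l): (h) is triggered (the repair shop is classified under the construction sector), but is itself disapplied by (i): (i) operates against (h): a current Annual Clearance is held. (j) would limit (i) — a current Standing Certificate is held — but (k) sets (j) aside: (k) operates — the registered capacity is 3,830 units, less than the 4,110 units limit. (l) is not triggered (no employee exceeds 30 hours/week), so (k) stands. So (d) applies.
Exception (e) does not apply: no current Tier B Waiver is held.

No — exception (d) applies; Pablo's repair shop is not required to provide paid sick leave.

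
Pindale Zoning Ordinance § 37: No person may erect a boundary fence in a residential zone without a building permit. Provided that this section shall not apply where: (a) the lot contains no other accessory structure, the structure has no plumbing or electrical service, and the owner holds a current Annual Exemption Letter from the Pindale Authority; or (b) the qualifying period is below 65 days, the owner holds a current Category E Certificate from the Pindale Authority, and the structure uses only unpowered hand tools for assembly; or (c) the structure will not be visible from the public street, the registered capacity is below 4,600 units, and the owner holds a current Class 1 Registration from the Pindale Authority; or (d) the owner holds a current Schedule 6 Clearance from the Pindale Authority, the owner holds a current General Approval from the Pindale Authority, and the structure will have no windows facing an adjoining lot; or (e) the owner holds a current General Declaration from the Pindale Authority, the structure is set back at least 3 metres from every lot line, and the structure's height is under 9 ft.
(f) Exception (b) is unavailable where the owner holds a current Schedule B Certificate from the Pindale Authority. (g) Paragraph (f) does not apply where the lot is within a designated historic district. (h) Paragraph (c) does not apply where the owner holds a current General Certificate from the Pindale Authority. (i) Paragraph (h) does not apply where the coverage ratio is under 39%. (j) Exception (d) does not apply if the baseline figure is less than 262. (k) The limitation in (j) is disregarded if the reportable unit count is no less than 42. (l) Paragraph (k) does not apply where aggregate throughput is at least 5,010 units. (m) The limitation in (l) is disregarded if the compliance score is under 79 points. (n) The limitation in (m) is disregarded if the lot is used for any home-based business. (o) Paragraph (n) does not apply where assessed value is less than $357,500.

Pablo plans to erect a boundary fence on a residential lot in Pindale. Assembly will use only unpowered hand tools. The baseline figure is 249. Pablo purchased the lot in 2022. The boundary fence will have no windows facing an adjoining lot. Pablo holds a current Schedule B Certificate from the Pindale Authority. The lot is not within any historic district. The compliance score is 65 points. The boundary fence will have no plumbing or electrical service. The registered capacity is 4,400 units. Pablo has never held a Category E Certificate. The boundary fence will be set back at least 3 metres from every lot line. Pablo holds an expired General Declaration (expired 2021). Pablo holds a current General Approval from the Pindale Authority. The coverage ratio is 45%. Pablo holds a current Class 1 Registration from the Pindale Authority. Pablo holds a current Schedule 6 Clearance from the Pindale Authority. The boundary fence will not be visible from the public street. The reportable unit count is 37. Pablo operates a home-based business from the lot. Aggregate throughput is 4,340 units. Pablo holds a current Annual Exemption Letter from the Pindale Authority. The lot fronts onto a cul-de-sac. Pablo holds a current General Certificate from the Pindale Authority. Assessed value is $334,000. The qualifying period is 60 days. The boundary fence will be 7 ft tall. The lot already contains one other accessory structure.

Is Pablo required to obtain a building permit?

Yes — Pablo must obtain a building permit.

Exception (a) does not apply: the lot already has another accessory structure.
Exception (b) does not apply: the Category E Certificate is not current.
Exception (c)'s conditions are all satisfied: the structure will not be visible from the street; the registered capacity is 4,400 units, below the 4,600 units limit; a current Class 1 Registration is held. But: (h) operates against (c): a current General Certificate is held. (i) does not operate here (the coverage ratio is 45%, not under 39%), so (h) stands. Exception (c) does not apply.
All of (d)'s requirements are met (a current Schedule 6 Clearance is held; a current General Approval is held; no windows face an adjoining lot). However, paragraphs (j)–(o) must be considered: (j) operates against (d): the baseline figure is 249, less than the 262 limit. (k) is inapplicable (the reportable unit count is 37, short of 42), so (j) stands. (d) is therefore removed.
Exception (e) fails — there is no General Declaration in force.
No exception displaces § 37.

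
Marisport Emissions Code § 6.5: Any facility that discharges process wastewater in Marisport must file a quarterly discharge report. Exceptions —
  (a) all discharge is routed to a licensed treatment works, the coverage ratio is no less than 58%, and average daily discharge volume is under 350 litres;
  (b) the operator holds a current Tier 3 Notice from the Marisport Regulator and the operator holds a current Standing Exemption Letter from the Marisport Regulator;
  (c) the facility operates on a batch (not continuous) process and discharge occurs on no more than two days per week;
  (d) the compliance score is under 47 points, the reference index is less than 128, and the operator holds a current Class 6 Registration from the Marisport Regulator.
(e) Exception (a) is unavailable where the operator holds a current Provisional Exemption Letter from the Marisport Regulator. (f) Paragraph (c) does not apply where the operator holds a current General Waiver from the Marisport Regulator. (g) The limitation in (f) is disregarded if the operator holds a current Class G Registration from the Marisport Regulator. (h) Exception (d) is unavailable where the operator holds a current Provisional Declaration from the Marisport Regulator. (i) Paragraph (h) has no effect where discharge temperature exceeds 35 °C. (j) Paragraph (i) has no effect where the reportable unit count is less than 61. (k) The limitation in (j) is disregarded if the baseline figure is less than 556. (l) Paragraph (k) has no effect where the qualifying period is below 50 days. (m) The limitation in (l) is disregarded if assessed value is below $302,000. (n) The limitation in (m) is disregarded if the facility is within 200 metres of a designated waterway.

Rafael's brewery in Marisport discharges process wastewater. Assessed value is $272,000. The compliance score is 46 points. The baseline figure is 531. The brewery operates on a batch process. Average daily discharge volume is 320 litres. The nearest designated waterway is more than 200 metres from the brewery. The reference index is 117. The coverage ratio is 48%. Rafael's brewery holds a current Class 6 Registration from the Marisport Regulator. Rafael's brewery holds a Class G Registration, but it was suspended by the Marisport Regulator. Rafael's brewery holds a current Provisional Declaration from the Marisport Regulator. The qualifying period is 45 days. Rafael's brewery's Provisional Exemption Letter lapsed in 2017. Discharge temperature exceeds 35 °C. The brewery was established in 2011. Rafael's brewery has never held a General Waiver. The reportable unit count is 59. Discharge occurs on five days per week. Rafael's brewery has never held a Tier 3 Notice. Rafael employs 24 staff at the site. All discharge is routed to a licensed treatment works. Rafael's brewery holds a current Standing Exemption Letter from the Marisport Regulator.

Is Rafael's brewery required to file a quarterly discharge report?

Exception (a) does not apply: the coverage ratio is 48%, short of 58%.
Exception (b) fails — there is no Tier 3 Notice in force.
Exception (c) requires that discharge occurs on no more than two days per week; but discharge occurs on five days per week, so (c) is unavailable.
Exception (d)'s conditions are all satisfied: the compliance score is 46 points, under the 47 points limit; the reference index is 117, less than the 128 limit; a current Class 6 Registration is held. Considering the limiting provisions: (h) operates (a current Provisional Declaration is held), but yields to (i): (i) is triggered — discharge temperature exceeds 35 °C. (j) applies (the reportable unit count is 59, less than the 61 limit), but is overridden by (k): (k) applies — the baseline figure is 531, less than the 556 limit. (l) applies (the qualifying period is 45 days, below the 50 days limit), but yields to (m): (m) operates against (l): assessed value is $272,000, below the $302,000 limit. (n) is inapplicable (the brewery is more than 200 m from any designated waterway), so (m) stands. (d) remains available.

No — exception (d) applies; Rafael's brewery is not required to file a quarterly discharge report.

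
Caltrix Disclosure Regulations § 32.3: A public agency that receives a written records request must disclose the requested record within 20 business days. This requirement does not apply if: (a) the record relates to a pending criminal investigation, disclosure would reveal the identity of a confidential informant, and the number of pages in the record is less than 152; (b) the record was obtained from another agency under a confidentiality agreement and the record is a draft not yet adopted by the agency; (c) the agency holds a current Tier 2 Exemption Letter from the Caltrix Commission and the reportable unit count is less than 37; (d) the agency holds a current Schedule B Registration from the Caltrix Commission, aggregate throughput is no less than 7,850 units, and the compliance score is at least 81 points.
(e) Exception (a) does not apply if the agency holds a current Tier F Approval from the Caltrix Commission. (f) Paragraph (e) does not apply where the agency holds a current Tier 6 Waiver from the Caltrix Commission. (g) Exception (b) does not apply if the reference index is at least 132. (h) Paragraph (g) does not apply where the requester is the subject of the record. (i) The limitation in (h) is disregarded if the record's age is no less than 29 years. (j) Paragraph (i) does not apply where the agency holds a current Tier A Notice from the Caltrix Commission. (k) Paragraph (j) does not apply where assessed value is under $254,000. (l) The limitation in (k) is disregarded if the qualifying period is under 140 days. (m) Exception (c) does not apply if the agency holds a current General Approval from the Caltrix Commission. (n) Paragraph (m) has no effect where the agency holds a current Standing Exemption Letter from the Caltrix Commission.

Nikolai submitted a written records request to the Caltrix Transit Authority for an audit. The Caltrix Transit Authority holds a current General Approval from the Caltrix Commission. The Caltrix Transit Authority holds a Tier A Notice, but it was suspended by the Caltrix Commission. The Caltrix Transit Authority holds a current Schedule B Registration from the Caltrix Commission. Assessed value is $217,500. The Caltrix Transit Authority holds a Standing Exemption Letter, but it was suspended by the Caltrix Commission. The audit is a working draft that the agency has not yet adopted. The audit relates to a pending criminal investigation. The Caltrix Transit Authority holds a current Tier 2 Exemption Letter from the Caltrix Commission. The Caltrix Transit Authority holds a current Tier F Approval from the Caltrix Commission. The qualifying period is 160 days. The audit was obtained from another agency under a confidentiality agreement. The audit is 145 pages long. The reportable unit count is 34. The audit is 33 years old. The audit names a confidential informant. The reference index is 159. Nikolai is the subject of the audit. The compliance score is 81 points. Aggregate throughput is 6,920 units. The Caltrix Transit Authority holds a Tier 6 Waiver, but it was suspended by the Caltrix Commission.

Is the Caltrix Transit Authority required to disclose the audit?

Yes — the Caltrix Transit Authority must disclose the audit.

Exception (a) is satisfied on its face — the audit relates to a pending investigation; the audit names a confidential informant; the number of pages in the record is 145, less than the 152 limit. However, paragraphs (e)–(f) must be considered: (e) is engaged — a current Tier F Approval is held. (f), which would lift (e), is not engaged — no current Tier 6 Waiver is held. (a) is therefore removed.
Exception (b): the audit was obtained under a confidentiality agreement; the audit is an unadopted draft — every condition holds. Turning to paragraphs (g)–(l): (g) operates against (b): the reference index is 159, meeting the 132 threshold. (h) would limit (g) — Nikolai is the subject of the audit — but (i) sets (h) aside: (i) operates against (h): the record's age is 33 years, meeting the 29 years threshold. (j), which would lift (i), is inapplicable — there is no Tier A Notice in force. (b) is therefore removed.
Exception (c)'s conditions are all satisfied: a current Tier 2 Exemption Letter is held; the reportable unit count is 34, less than the 37 limit. However, paragraphs (m)–(n) must be considered: (m) operates against (c): a current General Approval is held. (n), which would lift (m), does not operate here — no current Standing Exemption Letter is held. Exception (c) does not apply.
Exception (d) requires that aggregate throughput is no less than 7,850 units; but aggregate throughput is 6,920 units, short of 7,850 units, so (d) is unavailable.
Every exception is unavailable, so the rule governs.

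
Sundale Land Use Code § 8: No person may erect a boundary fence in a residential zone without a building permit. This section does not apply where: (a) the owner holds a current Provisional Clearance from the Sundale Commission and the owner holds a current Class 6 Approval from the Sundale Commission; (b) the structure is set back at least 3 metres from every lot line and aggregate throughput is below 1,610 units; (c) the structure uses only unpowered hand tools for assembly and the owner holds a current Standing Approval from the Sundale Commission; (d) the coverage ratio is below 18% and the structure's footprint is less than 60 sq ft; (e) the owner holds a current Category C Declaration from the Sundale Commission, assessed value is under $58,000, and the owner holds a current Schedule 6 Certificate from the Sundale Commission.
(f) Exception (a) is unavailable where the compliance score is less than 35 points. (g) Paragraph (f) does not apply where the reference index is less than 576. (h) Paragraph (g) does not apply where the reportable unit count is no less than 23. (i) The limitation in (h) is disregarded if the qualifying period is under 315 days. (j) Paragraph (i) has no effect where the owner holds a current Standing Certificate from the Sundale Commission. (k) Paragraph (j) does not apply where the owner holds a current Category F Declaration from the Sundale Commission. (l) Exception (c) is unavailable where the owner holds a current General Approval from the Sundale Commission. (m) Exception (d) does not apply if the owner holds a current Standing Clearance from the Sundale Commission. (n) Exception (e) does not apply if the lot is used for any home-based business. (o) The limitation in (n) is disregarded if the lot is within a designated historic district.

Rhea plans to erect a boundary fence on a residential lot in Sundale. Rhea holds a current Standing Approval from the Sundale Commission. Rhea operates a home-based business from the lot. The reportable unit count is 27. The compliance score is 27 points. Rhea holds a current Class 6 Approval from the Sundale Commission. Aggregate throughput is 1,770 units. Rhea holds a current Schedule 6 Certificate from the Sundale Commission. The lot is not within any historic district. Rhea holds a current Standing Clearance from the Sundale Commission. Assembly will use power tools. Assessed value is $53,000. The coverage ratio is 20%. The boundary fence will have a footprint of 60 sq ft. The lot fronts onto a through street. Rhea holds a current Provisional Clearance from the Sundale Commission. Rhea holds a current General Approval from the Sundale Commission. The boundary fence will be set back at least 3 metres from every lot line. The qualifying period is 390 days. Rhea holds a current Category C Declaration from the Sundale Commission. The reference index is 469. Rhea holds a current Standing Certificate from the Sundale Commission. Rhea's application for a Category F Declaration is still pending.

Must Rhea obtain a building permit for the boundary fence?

Yes — Rhea must obtain a building permit.

All of (a)'s requirements are met (a current Provisional Clearance is held; a current Class 6 Approval is held). Turning to paragraphs (f)–(k): (f) applies — the compliance score is 27 points, less than the 35 points limit. (g) is engaged (the reference index is 469, less than the 576 limit), but is itself disapplied by (h): (h) operates against (g): the reportable unit count is 27, meeting the 23 threshold. (i) does not operate here (the qualifying period is 390 days, not under 315 days), so (h) stands. Exception (a) does not apply.
Exception (b) requires that aggregate throughput is below 1,610 units; but aggregate throughput is 1,770 units, not below 1,610 units, so (b) is unavailable.
Exception (c) requires that the structure uses only unpowered hand tools for assembly; but assembly uses power tools, so (c) is unavailable.
Exception (d) fails — the coverage ratio is 20%, not below 18%.
Exception (e) is satisfied on its face — a current Category C Declaration is held; assessed value is $53,000, under the $58,000 limit; a current Schedule 6 Certificate is held. However, paragraphs (n)–(o) must be considered: (n) operates against (e): a home-based business operates on the lot. (o), which would lift (n), is not triggered — the lot is not in a historic district. Exception (e) does not apply.
No exception displaces § 8.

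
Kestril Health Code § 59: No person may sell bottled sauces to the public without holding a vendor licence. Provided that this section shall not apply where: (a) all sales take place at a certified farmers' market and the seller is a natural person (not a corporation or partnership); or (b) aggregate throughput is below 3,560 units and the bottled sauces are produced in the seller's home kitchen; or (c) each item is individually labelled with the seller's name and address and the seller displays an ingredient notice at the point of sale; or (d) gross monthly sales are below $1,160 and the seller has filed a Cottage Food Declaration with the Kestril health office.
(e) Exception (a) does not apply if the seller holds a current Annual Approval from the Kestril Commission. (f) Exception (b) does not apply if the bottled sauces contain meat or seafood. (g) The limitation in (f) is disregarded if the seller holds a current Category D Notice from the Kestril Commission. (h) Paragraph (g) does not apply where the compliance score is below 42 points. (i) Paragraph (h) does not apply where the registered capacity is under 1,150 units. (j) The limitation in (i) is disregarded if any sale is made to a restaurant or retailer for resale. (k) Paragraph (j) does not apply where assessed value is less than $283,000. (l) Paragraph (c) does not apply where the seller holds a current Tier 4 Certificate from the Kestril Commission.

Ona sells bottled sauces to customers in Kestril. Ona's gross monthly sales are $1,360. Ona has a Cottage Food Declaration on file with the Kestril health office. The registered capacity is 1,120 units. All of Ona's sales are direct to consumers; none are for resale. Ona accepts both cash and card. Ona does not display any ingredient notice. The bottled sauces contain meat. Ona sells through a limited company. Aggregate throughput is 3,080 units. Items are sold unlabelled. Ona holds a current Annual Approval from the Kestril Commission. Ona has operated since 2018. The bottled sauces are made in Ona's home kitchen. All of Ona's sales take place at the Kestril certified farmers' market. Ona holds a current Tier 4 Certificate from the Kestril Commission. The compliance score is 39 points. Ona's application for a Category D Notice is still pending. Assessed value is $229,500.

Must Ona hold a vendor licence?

Exception (a) fails — the seller operates through a limited company.
All of (b)'s requirements are met (aggregate throughput is 3,080 units, below the 3,560 units limit; the bottled sauces are home-kitchen produced). But: (f) operates — the bottled sauces contain meat. (g), which would lift (f), does not operate here — the Category D Notice is not current. (b) is therefore removed.
Exception (c) fails — items are sold unlabelled.
Exception (d) fails — gross monthly sales are $1,360, not below $1,160.
No exception displaces § 59.

Yes — Ona must hold a vendor licence.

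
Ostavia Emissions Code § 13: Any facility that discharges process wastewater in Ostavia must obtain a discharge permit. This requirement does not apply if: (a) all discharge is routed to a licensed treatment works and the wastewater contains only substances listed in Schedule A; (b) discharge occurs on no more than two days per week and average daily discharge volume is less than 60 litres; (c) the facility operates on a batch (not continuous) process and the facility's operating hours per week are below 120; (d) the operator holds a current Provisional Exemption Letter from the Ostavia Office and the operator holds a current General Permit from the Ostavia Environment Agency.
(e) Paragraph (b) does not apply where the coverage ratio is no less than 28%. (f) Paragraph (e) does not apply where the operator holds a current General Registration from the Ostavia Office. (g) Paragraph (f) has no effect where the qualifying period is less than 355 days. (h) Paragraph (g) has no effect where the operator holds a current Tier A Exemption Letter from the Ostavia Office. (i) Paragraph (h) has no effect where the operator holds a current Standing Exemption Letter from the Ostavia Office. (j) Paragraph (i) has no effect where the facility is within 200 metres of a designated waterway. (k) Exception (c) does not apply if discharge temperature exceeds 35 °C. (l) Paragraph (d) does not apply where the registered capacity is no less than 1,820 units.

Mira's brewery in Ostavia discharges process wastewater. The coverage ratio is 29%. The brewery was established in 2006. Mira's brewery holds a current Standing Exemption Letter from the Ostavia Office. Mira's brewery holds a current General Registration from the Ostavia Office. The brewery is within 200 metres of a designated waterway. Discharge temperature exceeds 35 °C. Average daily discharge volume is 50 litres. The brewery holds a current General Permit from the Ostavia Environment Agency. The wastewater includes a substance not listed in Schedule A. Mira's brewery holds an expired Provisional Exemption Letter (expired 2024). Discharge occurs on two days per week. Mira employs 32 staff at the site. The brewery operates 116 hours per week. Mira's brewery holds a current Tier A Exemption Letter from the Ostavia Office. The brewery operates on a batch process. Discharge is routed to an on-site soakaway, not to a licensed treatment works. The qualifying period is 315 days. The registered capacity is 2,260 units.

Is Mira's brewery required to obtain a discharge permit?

No — exception (b) applies; Mira's brewery is not required to obtain a discharge permit.

Exception (a) does not apply: discharge is not routed to a licensed treatment works.
Exception (b)'s conditions are all satisfied: discharge occurs on no more than two days per week; average daily discharge volume is 50 litres, less than the 60 litres limit. Applying paragraphs (e)–(j): (e) would limit (b) — the coverage ratio is 29%, meeting the 28% threshold — but (f) sets (e) aside: (f) operates — a current General Registration is held. (g) would limit (f) — the qualifying period is 315 days, less than the 355 days limit — but (h) sets (g) aside: (h) operates against (g): a current Tier A Exemption Letter is held. (i) would limit (h) — a current Standing Exemption Letter is held — but (j) sets (i) aside: (j) is engaged — the brewery is within 200 m of a designated waterway. Exception (b) stands.
Exception (c)'s conditions are all satisfied: the facility operates on a batch process; the facility's operating hours per week are 116, below the 120 limit. But applying paragraph (k): (k) is triggered — discharge temperature exceeds 35 °C. (c) is therefore removed.
Exception (d) fails — no current Provisional Exemption Letter is held.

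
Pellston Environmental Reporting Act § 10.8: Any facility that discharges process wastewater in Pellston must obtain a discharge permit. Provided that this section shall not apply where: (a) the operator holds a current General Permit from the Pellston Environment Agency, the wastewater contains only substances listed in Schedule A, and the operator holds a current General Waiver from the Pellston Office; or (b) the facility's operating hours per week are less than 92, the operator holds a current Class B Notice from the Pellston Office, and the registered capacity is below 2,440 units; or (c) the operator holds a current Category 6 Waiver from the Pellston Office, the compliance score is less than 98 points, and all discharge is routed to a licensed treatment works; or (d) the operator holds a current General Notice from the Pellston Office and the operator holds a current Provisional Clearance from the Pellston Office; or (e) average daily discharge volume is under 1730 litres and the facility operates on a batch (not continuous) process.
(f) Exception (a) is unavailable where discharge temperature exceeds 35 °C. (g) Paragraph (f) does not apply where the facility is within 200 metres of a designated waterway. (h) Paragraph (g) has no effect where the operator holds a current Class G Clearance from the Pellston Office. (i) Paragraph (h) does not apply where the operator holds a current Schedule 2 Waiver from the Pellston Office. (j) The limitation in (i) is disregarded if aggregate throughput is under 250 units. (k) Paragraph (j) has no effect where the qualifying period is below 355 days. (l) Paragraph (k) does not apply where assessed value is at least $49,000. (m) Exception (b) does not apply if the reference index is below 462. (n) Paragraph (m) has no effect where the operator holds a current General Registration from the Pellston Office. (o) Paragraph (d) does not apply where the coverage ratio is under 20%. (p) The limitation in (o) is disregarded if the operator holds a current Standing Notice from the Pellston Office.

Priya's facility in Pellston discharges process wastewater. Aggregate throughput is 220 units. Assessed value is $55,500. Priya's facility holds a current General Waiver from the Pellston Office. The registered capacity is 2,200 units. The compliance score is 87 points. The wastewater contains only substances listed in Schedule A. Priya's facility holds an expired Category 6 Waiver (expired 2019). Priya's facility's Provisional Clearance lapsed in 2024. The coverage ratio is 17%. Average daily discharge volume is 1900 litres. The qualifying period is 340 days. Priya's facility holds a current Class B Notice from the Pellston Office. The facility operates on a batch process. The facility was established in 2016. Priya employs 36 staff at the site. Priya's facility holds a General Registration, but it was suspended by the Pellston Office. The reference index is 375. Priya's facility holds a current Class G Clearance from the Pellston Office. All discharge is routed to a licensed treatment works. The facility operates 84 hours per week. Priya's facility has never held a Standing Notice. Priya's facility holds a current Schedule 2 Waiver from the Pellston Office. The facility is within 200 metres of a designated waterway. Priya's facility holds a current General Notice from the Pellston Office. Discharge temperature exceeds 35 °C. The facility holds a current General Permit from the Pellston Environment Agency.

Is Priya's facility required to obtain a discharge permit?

Exception (a): a current General Permit is held; the wastewater is Schedule-A-only; a current General Waiver is held — every condition holds. Turning to paragraphs (f)–(l): (f) operates against (a): discharge temperature exceeds 35 °C. (g) would limit (f) — the facility is within 200 m of a designated waterway — but (h) sets (g) aside: (h) operates against (g): a current Class G Clearance is held. (i) would limit (h) — a current Schedule 2 Waiver is held — but (j) sets (i) aside: (j) is triggered — aggregate throughput is 220 units, under the 250 units limit. (k) would limit (j) — the qualifying period is 340 days, below the 355 days limit — but (l) sets (k) aside: (l) operates against (k): assessed value is $55,500, meeting the $49,000 threshold. Exception (a) does not apply.
All of (b)'s requirements are met (the facility's operating hours per week are 84, less than the 92 limit; a current Class B Notice is held; the registered capacity is 2,200 units, below the 2,440 units limit). Turning to paragraphs (m)–(n): (m) operates — the reference index is 375, below the 462 limit. (n) is inapplicable (there is no General Registration in force), so (m) stands. Exception (b) does not apply.
Exception (c) fails — there is no Category 6 Waiver in force.
Exception (d) does not apply: no current Provisional Clearance is held.
Exception (e) requires that average daily discharge volume is under 1730 litres; but average daily discharge volume is 1900 litres, not under 1730 litres, so (e) is unavailable.
No exception applies. The general rule governs.

Yes — Priya's facility must obtain a discharge permit.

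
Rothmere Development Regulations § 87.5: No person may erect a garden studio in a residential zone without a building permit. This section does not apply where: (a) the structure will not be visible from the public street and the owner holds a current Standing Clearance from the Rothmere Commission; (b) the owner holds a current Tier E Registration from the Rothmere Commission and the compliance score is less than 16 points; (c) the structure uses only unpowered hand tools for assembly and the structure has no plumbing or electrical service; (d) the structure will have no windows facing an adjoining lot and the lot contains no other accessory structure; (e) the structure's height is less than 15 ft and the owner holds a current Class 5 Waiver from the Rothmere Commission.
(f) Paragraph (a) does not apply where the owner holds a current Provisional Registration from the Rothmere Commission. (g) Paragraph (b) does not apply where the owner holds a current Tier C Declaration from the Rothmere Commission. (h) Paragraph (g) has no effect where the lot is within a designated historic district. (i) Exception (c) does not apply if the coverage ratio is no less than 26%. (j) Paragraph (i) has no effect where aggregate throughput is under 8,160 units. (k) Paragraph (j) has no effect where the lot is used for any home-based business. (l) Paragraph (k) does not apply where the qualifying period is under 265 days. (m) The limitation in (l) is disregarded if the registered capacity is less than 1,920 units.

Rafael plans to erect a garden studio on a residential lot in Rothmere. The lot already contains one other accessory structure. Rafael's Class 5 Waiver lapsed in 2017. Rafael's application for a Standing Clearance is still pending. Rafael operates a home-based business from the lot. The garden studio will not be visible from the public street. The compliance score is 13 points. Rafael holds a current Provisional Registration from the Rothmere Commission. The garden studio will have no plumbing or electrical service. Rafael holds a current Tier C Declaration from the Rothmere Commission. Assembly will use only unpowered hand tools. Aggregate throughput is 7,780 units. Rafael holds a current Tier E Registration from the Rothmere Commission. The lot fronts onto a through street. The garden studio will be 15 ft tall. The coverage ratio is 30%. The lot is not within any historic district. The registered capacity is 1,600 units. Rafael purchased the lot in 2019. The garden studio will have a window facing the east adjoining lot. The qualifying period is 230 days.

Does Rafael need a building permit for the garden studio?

Yes — Rafael must obtain a building permit.

Exception (a) fails — the Standing Clearance is not current.
All of (b)'s requirements are met (a current Tier E Registration is held; the compliance score is 13 points, less than the 16 points limit). But applying paragraphs (g)–(h): (g) operates against (b): a current Tier C Declaration is held. (h) is not engaged (the lot is not in a historic district), so (g) stands. So (b) is unavailable.
All of (c)'s requirements are met (assembly uses only hand tools; there is no plumbing or electrical service). Turning to paragraphs (i)–(m): (i) operates — the coverage ratio is 30%, meeting the 26% threshold. (j) is triggered (aggregate throughput is 7,780 units, under the 8,160 units limit), but is overridden by (k): (k) operates against (j): a home-based business operates on the lot. (l) applies (the qualifying period is 230 days, under the 265 days limit), but is displaced by (m): (m) operates against (l): the registered capacity is 1,600 units, less than the 1,920 units limit. So (c) is unavailable.
Exception (d) fails — a window faces an adjoining lot.
Exception (e) requires that the structure's height is less than 15 ft; but the structure's height is 15 ft, not less than 15 ft, so (e) is unavailable.
No exception applies. The general rule governs.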